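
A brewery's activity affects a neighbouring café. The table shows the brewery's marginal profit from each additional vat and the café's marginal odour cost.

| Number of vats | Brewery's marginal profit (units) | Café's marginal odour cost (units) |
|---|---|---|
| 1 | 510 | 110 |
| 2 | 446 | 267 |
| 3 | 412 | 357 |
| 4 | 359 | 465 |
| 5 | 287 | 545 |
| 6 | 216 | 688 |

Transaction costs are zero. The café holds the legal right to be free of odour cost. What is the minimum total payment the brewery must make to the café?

734

Efficient level: marginal profit ≥ marginal odour cost through level 3, so k* = 3.
With the café holding the right, the brewery must at least compensate total damage at k*: 110 + 267 + 357 = 734.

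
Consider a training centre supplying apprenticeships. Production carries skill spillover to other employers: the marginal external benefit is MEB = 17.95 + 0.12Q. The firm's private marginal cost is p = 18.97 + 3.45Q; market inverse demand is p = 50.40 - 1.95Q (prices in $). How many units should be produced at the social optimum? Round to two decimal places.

Social marginal cost = private MC − MEB = 1.02 + 3.33Q.
Set SMC = demand: 1.02 + 3.33Q = 50.40 - 1.95Q → Q* = 9.3523.

Q* = 9.35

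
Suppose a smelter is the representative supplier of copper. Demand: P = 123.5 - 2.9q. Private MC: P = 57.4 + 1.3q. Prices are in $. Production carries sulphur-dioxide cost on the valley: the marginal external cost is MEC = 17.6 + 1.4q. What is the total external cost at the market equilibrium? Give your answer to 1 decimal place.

$450.4

Market equilibrium (private): 57.4 + 1.3q = 123.5 - 2.9q → q_m = 15.7381.
Total external cost = ∫₀^{q_m} (17.6 + 1.4q) dq = 17.6×15.7381 + ½×1.4×15.7381² = 450.3720.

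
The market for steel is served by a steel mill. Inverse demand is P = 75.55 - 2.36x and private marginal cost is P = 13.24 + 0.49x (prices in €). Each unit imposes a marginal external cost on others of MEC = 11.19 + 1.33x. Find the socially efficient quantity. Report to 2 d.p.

x* = 12.23

Social marginal cost = private MC + MEC = 24.43 + 1.82x.
Set SMC = demand: 24.43 + 1.82x = 75.55 - 2.36x → x* = 12.2297.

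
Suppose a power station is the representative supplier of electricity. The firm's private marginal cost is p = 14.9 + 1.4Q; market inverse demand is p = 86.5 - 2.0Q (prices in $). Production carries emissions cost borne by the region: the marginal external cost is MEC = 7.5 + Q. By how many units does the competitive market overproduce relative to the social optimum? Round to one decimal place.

6.5 units

Market equilibrium (private): 14.9 + 1.4Q = 86.5 - 2.0Q → Q_m = 21.0588.
Social marginal cost = private MC + MEC = 22.4 + 2.4Q.
Set SMC = demand: 22.4 + 2.4Q = 86.5 - 2.0Q → Q* = 14.5682.
Gap = |21.0588 − 14.5682| = 6.4906.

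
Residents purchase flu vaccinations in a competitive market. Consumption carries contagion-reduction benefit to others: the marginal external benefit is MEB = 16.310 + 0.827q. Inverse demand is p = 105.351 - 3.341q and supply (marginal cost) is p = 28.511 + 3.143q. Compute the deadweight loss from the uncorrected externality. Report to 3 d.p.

Market equilibrium (private): 28.511 + 3.143q = 105.351 - 3.341q → q_m = 11.8507.
Social marginal benefit = demand + MEB = 121.661 - 2.514q.
Set SMB = MC: 121.661 - 2.514q = 28.511 + 3.143q → q* = 16.4663.
The welfare-loss triangle has base |q_m − q*| and height MEB(q_m) (the vertical gap between SMB and MC is zero at q* and MEB at q_m).
DWL = ½ × 4.6156 × 26.1105 = 60.2578.

DWL = 60.258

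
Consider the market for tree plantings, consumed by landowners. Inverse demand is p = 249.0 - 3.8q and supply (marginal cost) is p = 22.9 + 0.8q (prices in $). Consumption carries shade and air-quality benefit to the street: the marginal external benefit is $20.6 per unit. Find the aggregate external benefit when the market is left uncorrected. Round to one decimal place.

Market equilibrium (private): 22.9 + 0.8q = 249.0 - 3.8q → q_m = 49.1522.
Total external benefit = MEB × q_m = 20.6 × 49.1522 = 1012.5353.

$1012.5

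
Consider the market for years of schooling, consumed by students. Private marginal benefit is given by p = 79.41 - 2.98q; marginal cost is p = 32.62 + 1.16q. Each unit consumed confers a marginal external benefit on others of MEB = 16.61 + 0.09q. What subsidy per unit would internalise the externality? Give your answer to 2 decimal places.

subsidy = 18.02 per unit

Social marginal benefit = demand + MEB = 96.02 - 2.89q.
Set SMB = MC: 96.02 - 2.89q = 32.62 + 1.16q → q* = 15.6543.
The Pigouvian subsidy equals MEB at q*: 16.61 + 0.09×15.6543 = 18.0189.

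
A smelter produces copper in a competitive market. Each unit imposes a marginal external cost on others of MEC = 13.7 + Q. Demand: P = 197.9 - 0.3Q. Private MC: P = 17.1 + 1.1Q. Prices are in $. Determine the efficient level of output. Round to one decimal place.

Q* = 69.6

Social marginal cost = private MC + MEC = 30.8 + 2.1Q.
Set SMC = demand: 30.8 + 2.1Q = 197.9 - 0.3Q → Q* = 69.6250.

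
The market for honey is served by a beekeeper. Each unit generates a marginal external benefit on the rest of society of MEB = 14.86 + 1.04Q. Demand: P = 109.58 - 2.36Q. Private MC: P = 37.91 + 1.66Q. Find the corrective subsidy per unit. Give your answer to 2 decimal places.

subsidy = 45.06 per unit

Social marginal cost = private MC − MEB = 23.05 + 0.62Q.
Set SMC = demand: 23.05 + 0.62Q = 109.58 - 2.36Q → Q* = 29.0369.
The Pigouvian subsidy equals MEB at Q*: 14.86 + 1.04×29.0369 = 45.0584.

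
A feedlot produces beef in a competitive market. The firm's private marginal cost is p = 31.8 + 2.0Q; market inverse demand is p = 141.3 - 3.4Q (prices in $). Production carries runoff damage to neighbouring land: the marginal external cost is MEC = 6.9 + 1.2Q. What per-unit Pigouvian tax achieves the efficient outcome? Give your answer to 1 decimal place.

tax = $25.6 per unit

Social marginal cost = private MC + MEC = 38.7 + 3.2Q.
Set SMC = demand: 38.7 + 3.2Q = 141.3 - 3.4Q → Q* = 15.5455.
The Pigouvian tax equals MEC at Q*: 6.9 + 1.2×15.5455 = 25.5546.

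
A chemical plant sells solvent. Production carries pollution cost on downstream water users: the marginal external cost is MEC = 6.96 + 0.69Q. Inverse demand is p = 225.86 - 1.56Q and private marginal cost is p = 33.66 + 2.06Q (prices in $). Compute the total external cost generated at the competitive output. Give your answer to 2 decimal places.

Market equilibrium (private): 33.66 + 2.06Q = 225.86 - 1.56Q → Q_m = 53.0939.
Total external cost = ∫₀^{Q_m} (6.96 + 0.69Q) dQ = 6.96×53.0939 + ½×0.69×53.0939² = 1342.0755.

$1342.08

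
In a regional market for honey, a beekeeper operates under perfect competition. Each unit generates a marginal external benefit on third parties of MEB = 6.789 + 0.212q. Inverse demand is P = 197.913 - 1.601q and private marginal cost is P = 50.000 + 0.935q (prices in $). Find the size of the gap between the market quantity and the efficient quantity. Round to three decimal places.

8.242 units

Market equilibrium (private): 50.000 + 0.935q = 197.913 - 1.601q → q_m = 58.3253.
Social marginal cost = private MC − MEB = 43.211 + 0.723q.
Set SMC = demand: 43.211 + 0.723q = 197.913 - 1.601q → q* = 66.5671.
Gap = |58.3253 − 66.5671| = 8.2418.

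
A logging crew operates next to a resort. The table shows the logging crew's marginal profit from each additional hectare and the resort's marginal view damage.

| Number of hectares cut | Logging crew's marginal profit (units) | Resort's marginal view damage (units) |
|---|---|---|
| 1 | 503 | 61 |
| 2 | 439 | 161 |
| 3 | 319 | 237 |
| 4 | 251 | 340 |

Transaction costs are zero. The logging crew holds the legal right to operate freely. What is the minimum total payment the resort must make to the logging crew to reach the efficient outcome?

Left alone the logging crew would choose level 4 (marginal profit stays positive).
Efficient level: k* = 3 (marginal profit ≥ marginal view damage through 3).
The resort must at least cover the logging crew's forgone profit from cutting 4→3: 251 = 251.

251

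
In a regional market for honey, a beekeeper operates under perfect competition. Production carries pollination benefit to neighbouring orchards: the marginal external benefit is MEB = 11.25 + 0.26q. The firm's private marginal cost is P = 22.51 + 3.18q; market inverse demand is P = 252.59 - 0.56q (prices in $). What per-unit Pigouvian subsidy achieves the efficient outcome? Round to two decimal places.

subsidy = $29.28 per unit

Social marginal cost = private MC − MEB = 11.26 + 2.92q.
Set SMC = demand: 11.26 + 2.92q = 252.59 - 0.56q → q* = 69.3477.
The Pigouvian subsidy equals MEB at q*: 11.25 + 0.26×69.3477 = 29.2804.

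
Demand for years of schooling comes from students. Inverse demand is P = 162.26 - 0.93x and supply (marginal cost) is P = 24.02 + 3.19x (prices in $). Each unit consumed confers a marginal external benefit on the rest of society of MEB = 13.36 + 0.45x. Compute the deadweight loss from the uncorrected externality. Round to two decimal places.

Market equilibrium (private): 24.02 + 3.19x = 162.26 - 0.93x → x_m = 33.5534.
Social marginal benefit = demand + MEB = 175.62 - 0.48x.
Set SMB = MC: 175.62 - 0.48x = 24.02 + 3.19x → x* = 41.3079.
Between x* and x_m the wedge SMB − MC runs linearly from 0 to MEB(x_m), so the loss is a triangle.
DWL = ½ × 7.7545 × 28.4590 = 110.3427.

DWL = $110.34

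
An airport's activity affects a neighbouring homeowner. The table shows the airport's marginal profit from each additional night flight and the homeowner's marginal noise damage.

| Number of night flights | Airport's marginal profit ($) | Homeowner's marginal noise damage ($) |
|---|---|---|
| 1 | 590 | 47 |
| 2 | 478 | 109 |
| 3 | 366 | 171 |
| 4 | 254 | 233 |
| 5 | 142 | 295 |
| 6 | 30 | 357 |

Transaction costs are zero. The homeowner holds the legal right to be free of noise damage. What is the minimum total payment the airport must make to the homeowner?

$560

Efficient level: marginal profit ≥ marginal noise damage through level 4, so k* = 4.
With the homeowner holding the right, the airport must at least compensate total damage at k*: 47 + 109 + 171 + 233 = 560.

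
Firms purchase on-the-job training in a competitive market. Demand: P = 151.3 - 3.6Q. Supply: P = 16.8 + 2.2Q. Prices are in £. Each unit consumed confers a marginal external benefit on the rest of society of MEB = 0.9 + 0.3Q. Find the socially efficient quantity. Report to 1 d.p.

Q* = 24.6

Social marginal benefit = demand + MEB = 152.2 - 3.3Q.
Set SMB = MC: 152.2 - 3.3Q = 16.8 + 2.2Q → Q* = 24.6182.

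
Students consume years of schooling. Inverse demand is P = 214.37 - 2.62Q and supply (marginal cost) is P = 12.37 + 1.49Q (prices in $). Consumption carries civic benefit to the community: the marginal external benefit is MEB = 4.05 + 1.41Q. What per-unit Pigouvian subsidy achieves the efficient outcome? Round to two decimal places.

Social marginal benefit = demand + MEB = 218.42 - 1.21Q.
Set SMB = MC: 218.42 - 1.21Q = 12.37 + 1.49Q → Q* = 76.3148.
The Pigouvian subsidy equals MEB at Q*: 4.05 + 1.41×76.3148 = 111.6539.

subsidy = $111.65 per unit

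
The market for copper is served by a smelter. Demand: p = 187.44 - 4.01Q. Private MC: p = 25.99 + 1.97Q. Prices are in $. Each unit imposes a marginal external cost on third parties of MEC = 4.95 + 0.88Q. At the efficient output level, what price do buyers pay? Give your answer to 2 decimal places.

Social marginal cost = private MC + MEC = 30.94 + 2.85Q.
Set SMC = demand: 30.94 + 2.85Q = 187.44 - 4.01Q → Q* = 22.8134.
Consumer price on the demand curve at Q*: 187.44 − 4.01×22.8134 = 95.9583.

P = $95.96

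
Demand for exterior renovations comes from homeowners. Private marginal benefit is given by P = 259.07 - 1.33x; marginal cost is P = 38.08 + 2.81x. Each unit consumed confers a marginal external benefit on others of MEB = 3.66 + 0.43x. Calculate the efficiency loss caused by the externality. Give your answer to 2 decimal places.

DWL = 95.45

Market equilibrium (private): 38.08 + 2.81x = 259.07 - 1.33x → x_m = 53.3792.
Social marginal benefit = demand + MEB = 262.73 - 0.90x.
Set SMB = MC: 262.73 - 0.90x = 38.08 + 2.81x → x* = 60.5526.
Height of the DWL triangle at x_m is SMB(x_m) − MC(x_m) = MEB(x_m) = 26.6131.
DWL = ½ × 7.1734 × 26.6131 = 95.4532.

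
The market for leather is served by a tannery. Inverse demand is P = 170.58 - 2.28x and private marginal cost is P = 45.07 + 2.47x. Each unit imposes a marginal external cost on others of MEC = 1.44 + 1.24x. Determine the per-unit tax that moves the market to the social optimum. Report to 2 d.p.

Social marginal cost = private MC + MEC = 46.51 + 3.71x.
Set SMC = demand: 46.51 + 3.71x = 170.58 - 2.28x → x* = 20.7129.
The Pigouvian tax equals MEC at x*: 1.44 + 1.24×20.7129 = 27.1240.

tax = 27.12 per unit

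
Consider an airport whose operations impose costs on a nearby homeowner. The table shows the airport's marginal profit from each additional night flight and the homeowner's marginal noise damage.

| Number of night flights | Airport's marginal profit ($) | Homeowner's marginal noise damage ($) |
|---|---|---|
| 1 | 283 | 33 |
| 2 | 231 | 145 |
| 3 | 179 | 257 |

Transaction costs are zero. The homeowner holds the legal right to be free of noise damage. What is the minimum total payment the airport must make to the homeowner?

$178

Efficient level: marginal profit ≥ marginal noise damage through level 2, so k* = 2.
With the homeowner holding the right, the airport must at least compensate total damage at k*: 33 + 145 = 178.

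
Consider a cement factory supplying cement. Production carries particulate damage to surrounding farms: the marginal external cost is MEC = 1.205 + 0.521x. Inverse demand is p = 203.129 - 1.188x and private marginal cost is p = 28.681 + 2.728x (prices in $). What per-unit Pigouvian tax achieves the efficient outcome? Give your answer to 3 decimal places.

Social marginal cost = private MC + MEC = 29.886 + 3.249x.
Set SMC = demand: 29.886 + 3.249x = 203.129 - 1.188x → x* = 39.0451.
The Pigouvian tax equals MEC at x*: 1.205 + 0.521×39.0451 = 21.5475.

tax = $21.547 per unit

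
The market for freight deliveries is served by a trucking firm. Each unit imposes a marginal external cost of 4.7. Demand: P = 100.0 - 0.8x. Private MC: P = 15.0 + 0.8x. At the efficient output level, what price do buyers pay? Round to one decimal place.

Social marginal cost = private MC + MEC = 19.7 + 0.8x.
Set SMC = demand: 19.7 + 0.8x = 100.0 - 0.8x → x* = 50.1875.
Consumer price on the demand curve at x*: 100.0 − 0.8×50.1875 = 59.8500.

P = 59.9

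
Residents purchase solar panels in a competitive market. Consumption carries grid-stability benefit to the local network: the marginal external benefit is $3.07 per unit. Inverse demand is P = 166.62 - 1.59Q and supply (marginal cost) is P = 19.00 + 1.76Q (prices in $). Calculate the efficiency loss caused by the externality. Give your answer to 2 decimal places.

Market equilibrium (private): 19.00 + 1.76Q = 166.62 - 1.59Q → Q_m = 44.0657.
Social marginal benefit = demand + MEB = 169.69 - 1.59Q.
Set SMB = MC: 169.69 - 1.59Q = 19.00 + 1.76Q → Q* = 44.9821.
Height of the DWL triangle at Q_m is SMB(Q_m) − MC(Q_m) = MEB(Q_m) = 3.0700.
DWL = ½ × 0.9164 × 3.0700 = 1.4067.

DWL = $1.41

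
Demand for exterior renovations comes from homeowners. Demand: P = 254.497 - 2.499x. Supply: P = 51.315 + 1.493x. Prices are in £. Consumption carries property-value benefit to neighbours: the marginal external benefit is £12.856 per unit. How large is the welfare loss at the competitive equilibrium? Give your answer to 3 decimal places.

DWL = £20.701

Market equilibrium (private): 51.315 + 1.493x = 254.497 - 2.499x → x_m = 50.8973.
Social marginal benefit = demand + MEB = 267.353 - 2.499x.
Set SMB = MC: 267.353 - 2.499x = 51.315 + 1.493x → x* = 54.1177.
Between x* and x_m the wedge SMB − MC runs linearly from 0 to MEB(x_m), so the loss is a triangle.
DWL = ½ × 3.2204 × 12.8560 = 20.7007.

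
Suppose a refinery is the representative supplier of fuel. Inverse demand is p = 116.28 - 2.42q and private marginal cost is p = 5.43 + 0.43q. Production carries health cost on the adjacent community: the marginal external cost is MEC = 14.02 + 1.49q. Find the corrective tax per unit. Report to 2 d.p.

tax = 47.26 per unit

Social marginal cost = private MC + MEC = 19.45 + 1.92q.
Set SMC = demand: 19.45 + 1.92q = 116.28 - 2.42q → q* = 22.3111.
The Pigouvian tax equals MEC at q*: 14.02 + 1.49×22.3111 = 47.2635.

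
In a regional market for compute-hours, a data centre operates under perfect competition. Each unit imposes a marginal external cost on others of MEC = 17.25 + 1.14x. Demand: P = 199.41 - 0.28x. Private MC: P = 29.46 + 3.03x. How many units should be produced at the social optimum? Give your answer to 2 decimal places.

Social marginal cost = private MC + MEC = 46.71 + 4.17x.
Set SMC = demand: 46.71 + 4.17x = 199.41 - 0.28x → x* = 34.3146.

x* = 34.31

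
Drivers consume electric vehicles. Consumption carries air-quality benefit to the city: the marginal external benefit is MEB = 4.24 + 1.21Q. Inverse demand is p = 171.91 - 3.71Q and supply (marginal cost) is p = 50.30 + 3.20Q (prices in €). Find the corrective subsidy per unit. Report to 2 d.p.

Social marginal benefit = demand + MEB = 176.15 - 2.50Q.
Set SMB = MC: 176.15 - 2.50Q = 50.30 + 3.20Q → Q* = 22.0789.
The Pigouvian subsidy equals MEB at Q*: 4.24 + 1.21×22.0789 = 30.9555.

subsidy = €30.96 per unit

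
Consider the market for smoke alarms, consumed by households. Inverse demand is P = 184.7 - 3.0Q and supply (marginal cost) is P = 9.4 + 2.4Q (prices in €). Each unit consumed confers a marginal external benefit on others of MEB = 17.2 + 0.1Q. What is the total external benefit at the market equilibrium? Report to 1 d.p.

€611.1

Market equilibrium (private): 9.4 + 2.4Q = 184.7 - 3.0Q → Q_m = 32.4630.
Total external benefit = ∫₀^{Q_m} (17.2 + 0.1Q) dQ = 17.2×32.4630 + ½×0.1×32.4630² = 611.0559.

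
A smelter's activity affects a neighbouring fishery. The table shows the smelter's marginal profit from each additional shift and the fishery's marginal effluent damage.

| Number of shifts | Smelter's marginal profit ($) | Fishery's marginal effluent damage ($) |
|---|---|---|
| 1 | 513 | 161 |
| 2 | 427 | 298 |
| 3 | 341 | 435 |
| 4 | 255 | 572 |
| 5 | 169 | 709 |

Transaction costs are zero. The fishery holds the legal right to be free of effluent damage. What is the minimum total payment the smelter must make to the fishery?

Efficient level: marginal profit ≥ marginal effluent damage through level 2, so k* = 2.
With the fishery holding the right, the smelter must at least compensate total damage at k*: 161 + 298 = 459.

$459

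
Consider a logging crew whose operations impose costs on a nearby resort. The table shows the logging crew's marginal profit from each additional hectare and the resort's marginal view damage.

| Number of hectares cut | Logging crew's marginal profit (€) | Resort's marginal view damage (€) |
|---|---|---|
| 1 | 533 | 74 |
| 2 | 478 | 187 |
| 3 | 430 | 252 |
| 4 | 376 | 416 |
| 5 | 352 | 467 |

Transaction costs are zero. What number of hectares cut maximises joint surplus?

Bargaining reaches the level where marginal profit last exceeds marginal view damage.
That holds through level 3 (430 ≥ 252) but not at 4 (376 < 416).

3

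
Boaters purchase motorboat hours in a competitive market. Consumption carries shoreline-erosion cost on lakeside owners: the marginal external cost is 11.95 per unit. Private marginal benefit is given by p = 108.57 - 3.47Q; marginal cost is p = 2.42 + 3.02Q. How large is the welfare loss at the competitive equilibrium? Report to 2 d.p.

DWL = 11.00

Market equilibrium (private): 2.42 + 3.02Q = 108.57 - 3.47Q → Q_m = 16.3559.
Social marginal benefit = demand − MEC = 96.62 - 3.47Q.
Set SMB = MC: 96.62 - 3.47Q = 2.42 + 3.02Q → Q* = 14.5146.
Height of the DWL triangle at Q_m is MC(Q_m) − SMB(Q_m) = MEC(Q_m) = 11.9500.
DWL = ½ × 1.8413 × 11.9500 = 11.0018.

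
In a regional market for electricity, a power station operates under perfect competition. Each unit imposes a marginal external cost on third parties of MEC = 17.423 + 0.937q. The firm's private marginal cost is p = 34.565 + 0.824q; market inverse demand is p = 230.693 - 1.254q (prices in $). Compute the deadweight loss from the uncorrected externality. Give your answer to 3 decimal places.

DWL = $1858.429

Market equilibrium (private): 34.565 + 0.824q = 230.693 - 1.254q → q_m = 94.3831.
Social marginal cost = private MC + MEC = 51.988 + 1.761q.
Set SMC = demand: 51.988 + 1.761q = 230.693 - 1.254q → q* = 59.2720.
The welfare-loss triangle has base |q_m − q*| and height MEC(q_m) (the vertical gap between SMC and demand is zero at q* and MEC at q_m).
DWL = ½ × 35.1111 × 105.8599 = 1858.4288.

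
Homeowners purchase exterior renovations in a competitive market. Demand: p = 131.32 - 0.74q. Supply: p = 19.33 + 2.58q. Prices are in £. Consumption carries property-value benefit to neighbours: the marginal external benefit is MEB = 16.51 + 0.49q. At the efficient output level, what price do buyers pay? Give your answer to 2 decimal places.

P = £97.72

Social marginal benefit = demand + MEB = 147.83 - 0.25q.
Set SMB = MC: 147.83 - 0.25q = 19.33 + 2.58q → q* = 45.4064.
Consumer price on the demand curve at q*: 131.32 − 0.74×45.4064 = 97.7193.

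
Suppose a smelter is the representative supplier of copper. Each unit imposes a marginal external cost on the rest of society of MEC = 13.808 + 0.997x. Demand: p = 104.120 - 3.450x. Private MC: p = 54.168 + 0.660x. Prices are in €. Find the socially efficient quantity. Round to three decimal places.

x* = 7.077

Social marginal cost = private MC + MEC = 67.976 + 1.657x.
Set SMC = demand: 67.976 + 1.657x = 104.120 - 3.450x → x* = 7.0773.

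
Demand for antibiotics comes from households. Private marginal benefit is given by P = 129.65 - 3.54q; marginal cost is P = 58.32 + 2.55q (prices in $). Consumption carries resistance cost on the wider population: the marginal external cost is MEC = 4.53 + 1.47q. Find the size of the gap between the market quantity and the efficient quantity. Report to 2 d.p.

2.88 units

Market equilibrium (private): 58.32 + 2.55q = 129.65 - 3.54q → q_m = 11.7126.
Social marginal benefit = demand − MEC = 125.12 - 5.01q.
Set SMB = MC: 125.12 - 5.01q = 58.32 + 2.55q → q* = 8.8360.
Gap = |11.7126 − 8.8360| = 2.8766.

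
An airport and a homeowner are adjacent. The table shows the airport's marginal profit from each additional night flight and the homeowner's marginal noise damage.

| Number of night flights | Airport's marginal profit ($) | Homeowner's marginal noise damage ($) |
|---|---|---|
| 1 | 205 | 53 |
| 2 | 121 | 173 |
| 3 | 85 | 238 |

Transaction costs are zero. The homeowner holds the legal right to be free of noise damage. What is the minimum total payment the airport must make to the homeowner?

$53

Efficient level: marginal profit ≥ marginal noise damage through level 1, so k* = 1.
With the homeowner holding the right, the airport must at least compensate total damage at k*: 53 = 53.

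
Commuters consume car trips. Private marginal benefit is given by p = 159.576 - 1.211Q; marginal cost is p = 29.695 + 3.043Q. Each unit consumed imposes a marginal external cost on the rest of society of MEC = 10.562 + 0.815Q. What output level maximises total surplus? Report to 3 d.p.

Q* = 23.539

Social marginal benefit = demand − MEC = 149.014 - 2.026Q.
Set SMB = MC: 149.014 - 2.026Q = 29.695 + 3.043Q → Q* = 23.5390.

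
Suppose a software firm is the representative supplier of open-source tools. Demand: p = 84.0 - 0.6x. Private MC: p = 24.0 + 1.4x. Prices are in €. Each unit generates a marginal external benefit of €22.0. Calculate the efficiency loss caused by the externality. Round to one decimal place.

Market equilibrium (private): 24.0 + 1.4x = 84.0 - 0.6x → x_m = 30.0000.
Social marginal cost = private MC − MEB = 2.0 + 1.4x.
Set SMC = demand: 2.0 + 1.4x = 84.0 - 0.6x → x* = 41.0000.
Between x* and x_m the wedge demand − SMC runs linearly from 0 to MEB(x_m), so the loss is a triangle.
DWL = ½ × 11.0000 × 22.0000 = 121.0000.

DWL = €121.0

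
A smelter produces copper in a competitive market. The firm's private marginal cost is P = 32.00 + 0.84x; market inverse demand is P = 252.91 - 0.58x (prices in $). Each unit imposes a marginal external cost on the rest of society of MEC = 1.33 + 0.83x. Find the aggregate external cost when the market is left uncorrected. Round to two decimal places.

Market equilibrium (private): 32.00 + 0.84x = 252.91 - 0.58x → x_m = 155.5704.
Total external cost = ∫₀^{x_m} (1.33 + 0.83x) dx = 1.33×155.5704 + ½×0.83×155.5704² = 10250.8006.

$10250.80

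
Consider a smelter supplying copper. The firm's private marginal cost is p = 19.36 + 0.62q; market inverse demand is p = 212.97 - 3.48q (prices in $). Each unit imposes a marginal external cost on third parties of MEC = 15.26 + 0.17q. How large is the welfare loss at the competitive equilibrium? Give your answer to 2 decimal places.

DWL = $63.50

Market equilibrium (private): 19.36 + 0.62q = 212.97 - 3.48q → q_m = 47.2220.
Social marginal cost = private MC + MEC = 34.62 + 0.79q.
Set SMC = demand: 34.62 + 0.79q = 212.97 - 3.48q → q* = 41.7681.
The loss is the area between SMC and demand from q* to q_m; with linear curves that's a triangle of height MEC(q_m).
DWL = ½ × 5.4539 × 23.2877 = 63.5044.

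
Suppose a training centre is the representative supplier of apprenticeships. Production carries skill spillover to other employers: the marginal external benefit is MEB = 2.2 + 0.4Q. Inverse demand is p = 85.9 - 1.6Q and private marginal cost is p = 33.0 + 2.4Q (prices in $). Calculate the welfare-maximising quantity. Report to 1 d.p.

Q* = 15.3

Social marginal cost = private MC − MEB = 30.8 + 2.0Q.
Set SMC = demand: 30.8 + 2.0Q = 85.9 - 1.6Q → Q* = 15.3056.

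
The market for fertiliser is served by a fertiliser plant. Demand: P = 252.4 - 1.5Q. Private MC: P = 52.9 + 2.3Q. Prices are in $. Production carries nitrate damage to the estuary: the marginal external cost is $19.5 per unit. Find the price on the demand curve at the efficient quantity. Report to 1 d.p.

P = $181.3

Social marginal cost = private MC + MEC = 72.4 + 2.3Q.
Set SMC = demand: 72.4 + 2.3Q = 252.4 - 1.5Q → Q* = 47.3684.
Consumer price on the demand curve at Q*: 252.4 − 1.5×47.3684 = 181.3474.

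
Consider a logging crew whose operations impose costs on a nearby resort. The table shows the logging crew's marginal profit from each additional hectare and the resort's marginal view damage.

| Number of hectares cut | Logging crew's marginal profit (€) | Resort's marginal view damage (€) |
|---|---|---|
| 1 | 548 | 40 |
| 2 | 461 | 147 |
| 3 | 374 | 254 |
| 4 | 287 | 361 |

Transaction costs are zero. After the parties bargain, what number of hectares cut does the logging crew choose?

Bargaining reaches the level where marginal profit last exceeds marginal view damage.
That holds through level 3 (374 ≥ 254) but not at 4 (287 < 361).

3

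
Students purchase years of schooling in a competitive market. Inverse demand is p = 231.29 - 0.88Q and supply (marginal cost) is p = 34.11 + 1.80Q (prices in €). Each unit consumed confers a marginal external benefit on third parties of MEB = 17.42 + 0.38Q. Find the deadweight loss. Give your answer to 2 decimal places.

Market equilibrium (private): 34.11 + 1.80Q = 231.29 - 0.88Q → Q_m = 73.5746.
Social marginal benefit = demand + MEB = 248.71 - 0.50Q.
Set SMB = MC: 248.71 - 0.50Q = 34.11 + 1.80Q → Q* = 93.3043.
The loss is the area between SMB and MC from Q* to Q_m; with linear curves that's a triangle of height MEB(Q_m).
DWL = ½ × 19.7297 × 45.3784 = 447.6511.

DWL = €447.65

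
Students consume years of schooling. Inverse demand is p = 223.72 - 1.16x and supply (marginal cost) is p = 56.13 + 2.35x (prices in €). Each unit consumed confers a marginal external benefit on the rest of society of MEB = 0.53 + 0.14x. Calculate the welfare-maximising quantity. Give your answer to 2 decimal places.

x* = 49.89

Social marginal benefit = demand + MEB = 224.25 - 1.02x.
Set SMB = MC: 224.25 - 1.02x = 56.13 + 2.35x → x* = 49.8872.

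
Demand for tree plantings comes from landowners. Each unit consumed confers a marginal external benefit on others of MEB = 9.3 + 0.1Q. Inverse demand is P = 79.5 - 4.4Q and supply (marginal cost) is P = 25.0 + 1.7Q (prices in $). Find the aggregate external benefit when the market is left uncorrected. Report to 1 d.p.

Market equilibrium (private): 25.0 + 1.7Q = 79.5 - 4.4Q → Q_m = 8.9344.
Total external benefit = ∫₀^{Q_m} (9.3 + 0.1Q) dQ = 9.3×8.9344 + ½×0.1×8.9344² = 87.0811.

$87.1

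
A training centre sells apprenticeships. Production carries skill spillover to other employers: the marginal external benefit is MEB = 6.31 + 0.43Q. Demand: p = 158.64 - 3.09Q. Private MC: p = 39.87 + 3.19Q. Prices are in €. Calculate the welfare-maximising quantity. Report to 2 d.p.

Social marginal cost = private MC − MEB = 33.56 + 2.76Q.
Set SMC = demand: 33.56 + 2.76Q = 158.64 - 3.09Q → Q* = 21.3812.

Q* = 21.38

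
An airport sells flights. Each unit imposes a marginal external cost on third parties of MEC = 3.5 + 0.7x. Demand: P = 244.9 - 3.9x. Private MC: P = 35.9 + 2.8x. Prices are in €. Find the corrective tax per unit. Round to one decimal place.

tax = €22.9 per unit

Social marginal cost = private MC + MEC = 39.4 + 3.5x.
Set SMC = demand: 39.4 + 3.5x = 244.9 - 3.9x → x* = 27.7703.
The Pigouvian tax equals MEC at x*: 3.5 + 0.7×27.7703 = 22.9392.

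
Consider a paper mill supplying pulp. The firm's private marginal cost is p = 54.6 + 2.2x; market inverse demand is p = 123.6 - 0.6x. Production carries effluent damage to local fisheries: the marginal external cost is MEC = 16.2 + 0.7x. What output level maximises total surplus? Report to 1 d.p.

x* = 15.1

Social marginal cost = private MC + MEC = 70.8 + 2.9x.
Set SMC = demand: 70.8 + 2.9x = 123.6 - 0.6x → x* = 15.0857.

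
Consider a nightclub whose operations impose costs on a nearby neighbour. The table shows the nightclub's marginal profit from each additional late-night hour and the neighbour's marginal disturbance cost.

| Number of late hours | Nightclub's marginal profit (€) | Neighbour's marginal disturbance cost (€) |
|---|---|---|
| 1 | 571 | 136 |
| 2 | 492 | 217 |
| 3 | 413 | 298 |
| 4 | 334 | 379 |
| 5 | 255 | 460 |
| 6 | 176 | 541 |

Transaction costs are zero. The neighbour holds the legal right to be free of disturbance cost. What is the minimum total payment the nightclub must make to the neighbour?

€651

Efficient level: marginal profit ≥ marginal disturbance cost through level 3, so k* = 3.
With the neighbour holding the right, the nightclub must at least compensate total damage at k*: 136 + 217 + 298 = 651.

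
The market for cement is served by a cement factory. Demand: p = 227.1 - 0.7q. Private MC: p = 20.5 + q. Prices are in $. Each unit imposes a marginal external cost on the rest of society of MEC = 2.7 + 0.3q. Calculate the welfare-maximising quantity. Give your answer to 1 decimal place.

q* = 102.0

Social marginal cost = private MC + MEC = 23.2 + 1.3q.
Set SMC = demand: 23.2 + 1.3q = 227.1 - 0.7q → q* = 101.9500.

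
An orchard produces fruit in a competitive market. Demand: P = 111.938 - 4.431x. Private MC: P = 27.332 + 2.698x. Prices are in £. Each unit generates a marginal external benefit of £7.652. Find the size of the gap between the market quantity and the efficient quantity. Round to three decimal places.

Market equilibrium (private): 27.332 + 2.698x = 111.938 - 4.431x → x_m = 11.8679.
Social marginal cost = private MC − MEB = 19.680 + 2.698x.
Set SMC = demand: 19.680 + 2.698x = 111.938 - 4.431x → x* = 12.9412.
Gap = |11.8679 − 12.9412| = 1.0733.

1.073 units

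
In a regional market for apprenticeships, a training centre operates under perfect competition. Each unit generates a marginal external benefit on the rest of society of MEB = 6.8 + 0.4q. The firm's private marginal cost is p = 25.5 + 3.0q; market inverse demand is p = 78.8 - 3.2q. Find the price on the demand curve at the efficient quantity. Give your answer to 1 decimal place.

P = 45.6

Social marginal cost = private MC − MEB = 18.7 + 2.6q.
Set SMC = demand: 18.7 + 2.6q = 78.8 - 3.2q → q* = 10.3621.
Consumer price on the demand curve at q*: 78.8 − 3.2×10.3621 = 45.6413.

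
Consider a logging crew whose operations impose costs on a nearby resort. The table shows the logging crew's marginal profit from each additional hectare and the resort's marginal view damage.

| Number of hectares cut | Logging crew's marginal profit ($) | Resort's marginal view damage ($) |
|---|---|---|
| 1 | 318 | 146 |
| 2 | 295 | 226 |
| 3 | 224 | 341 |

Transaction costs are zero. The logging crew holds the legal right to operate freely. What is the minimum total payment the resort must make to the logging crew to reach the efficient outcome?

Left alone the logging crew would choose level 3 (marginal profit stays positive).
Efficient level: k* = 2 (marginal profit ≥ marginal view damage through 2).
The resort must at least cover the logging crew's forgone profit from cutting 3→2: 224 = 224.

$224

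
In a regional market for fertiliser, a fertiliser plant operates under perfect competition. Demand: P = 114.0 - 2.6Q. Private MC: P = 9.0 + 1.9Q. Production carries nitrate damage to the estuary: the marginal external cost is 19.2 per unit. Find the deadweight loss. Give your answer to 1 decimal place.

DWL = 41.0

Market equilibrium (private): 9.0 + 1.9Q = 114.0 - 2.6Q → Q_m = 23.3333.
Social marginal cost = private MC + MEC = 28.2 + 1.9Q.
Set SMC = demand: 28.2 + 1.9Q = 114.0 - 2.6Q → Q* = 19.0667.
The loss is the area between SMC and demand from Q* to Q_m; with linear curves that's a triangle of height MEC(Q_m).
DWL = ½ × 4.2666 × 19.2000 = 40.9594.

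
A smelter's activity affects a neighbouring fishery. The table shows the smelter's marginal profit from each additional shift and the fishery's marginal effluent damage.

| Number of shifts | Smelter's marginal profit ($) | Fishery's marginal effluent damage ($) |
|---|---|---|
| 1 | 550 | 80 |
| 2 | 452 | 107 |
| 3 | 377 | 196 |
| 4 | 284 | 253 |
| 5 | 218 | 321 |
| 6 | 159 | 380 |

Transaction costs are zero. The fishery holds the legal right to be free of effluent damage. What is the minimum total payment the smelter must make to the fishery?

Efficient level: marginal profit ≥ marginal effluent damage through level 4, so k* = 4.
With the fishery holding the right, the smelter must at least compensate total damage at k*: 80 + 107 + 196 + 253 = 636.

$636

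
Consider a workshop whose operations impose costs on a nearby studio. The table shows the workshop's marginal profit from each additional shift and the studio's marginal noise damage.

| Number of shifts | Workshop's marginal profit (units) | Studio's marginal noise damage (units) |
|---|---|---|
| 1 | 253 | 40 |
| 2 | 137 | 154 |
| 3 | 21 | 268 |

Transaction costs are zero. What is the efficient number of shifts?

Bargaining reaches the level where marginal profit last exceeds marginal noise damage.
That holds through level 1 (253 ≥ 40) but not at 2 (137 < 154).

1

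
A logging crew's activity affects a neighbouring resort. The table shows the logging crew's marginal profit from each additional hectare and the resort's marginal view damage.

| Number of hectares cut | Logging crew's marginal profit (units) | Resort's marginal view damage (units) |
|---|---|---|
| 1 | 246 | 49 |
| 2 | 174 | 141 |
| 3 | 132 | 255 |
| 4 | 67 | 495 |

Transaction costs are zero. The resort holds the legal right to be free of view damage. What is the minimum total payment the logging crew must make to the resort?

Efficient level: marginal profit ≥ marginal view damage through level 2, so k* = 2.
With the resort holding the right, the logging crew must at least compensate total damage at k*: 49 + 141 = 190.

190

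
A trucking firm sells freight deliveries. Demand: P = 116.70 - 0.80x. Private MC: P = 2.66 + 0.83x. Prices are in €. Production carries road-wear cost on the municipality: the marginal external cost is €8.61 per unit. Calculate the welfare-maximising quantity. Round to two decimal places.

Social marginal cost = private MC + MEC = 11.27 + 0.83x.
Set SMC = demand: 11.27 + 0.83x = 116.70 - 0.80x → x* = 64.6810.

x* = 64.68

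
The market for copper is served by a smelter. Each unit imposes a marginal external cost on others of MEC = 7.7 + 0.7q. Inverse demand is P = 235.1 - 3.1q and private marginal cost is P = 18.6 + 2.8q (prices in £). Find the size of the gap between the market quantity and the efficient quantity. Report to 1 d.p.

Market equilibrium (private): 18.6 + 2.8q = 235.1 - 3.1q → q_m = 36.6949.
Social marginal cost = private MC + MEC = 26.3 + 3.5q.
Set SMC = demand: 26.3 + 3.5q = 235.1 - 3.1q → q* = 31.6364.
Gap = |36.6949 − 31.6364| = 5.0585.

5.1 units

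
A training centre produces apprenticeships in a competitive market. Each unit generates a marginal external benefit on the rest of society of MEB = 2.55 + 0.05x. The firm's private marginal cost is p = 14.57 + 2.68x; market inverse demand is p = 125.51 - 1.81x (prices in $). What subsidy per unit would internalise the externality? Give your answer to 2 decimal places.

Social marginal cost = private MC − MEB = 12.02 + 2.63x.
Set SMC = demand: 12.02 + 2.63x = 125.51 - 1.81x → x* = 25.5608.
The Pigouvian subsidy equals MEB at x*: 2.55 + 0.05×25.5608 = 3.8280.

subsidy = $3.83 per unit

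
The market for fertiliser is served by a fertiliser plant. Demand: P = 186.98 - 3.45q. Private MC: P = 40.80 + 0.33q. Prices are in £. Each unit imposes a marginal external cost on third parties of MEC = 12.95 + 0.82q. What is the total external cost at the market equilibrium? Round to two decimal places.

Market equilibrium (private): 40.80 + 0.33q = 186.98 - 3.45q → q_m = 38.6720.
Total external cost = ∫₀^{q_m} (12.95 + 0.82q) dq = 12.95×38.6720 + ½×0.82×38.6720² = 1113.9671.

£1113.97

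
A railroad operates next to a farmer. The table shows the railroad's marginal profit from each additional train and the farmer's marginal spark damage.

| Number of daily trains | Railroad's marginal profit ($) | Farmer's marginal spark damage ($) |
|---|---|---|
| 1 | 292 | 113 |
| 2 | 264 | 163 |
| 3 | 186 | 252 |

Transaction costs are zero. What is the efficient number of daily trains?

2

Bargaining reaches the level where marginal profit last exceeds marginal spark damage.
That holds through level 2 (264 ≥ 163) but not at 3 (186 < 252).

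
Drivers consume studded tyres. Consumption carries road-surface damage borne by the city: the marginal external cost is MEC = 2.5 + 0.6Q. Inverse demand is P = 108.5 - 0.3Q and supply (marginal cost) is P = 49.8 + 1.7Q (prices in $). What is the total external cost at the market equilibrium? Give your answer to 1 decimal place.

Market equilibrium (private): 49.8 + 1.7Q = 108.5 - 0.3Q → Q_m = 29.3500.
Total external cost = ∫₀^{Q_m} (2.5 + 0.6Q) dQ = 2.5×29.3500 + ½×0.6×29.3500² = 331.8018.

$331.8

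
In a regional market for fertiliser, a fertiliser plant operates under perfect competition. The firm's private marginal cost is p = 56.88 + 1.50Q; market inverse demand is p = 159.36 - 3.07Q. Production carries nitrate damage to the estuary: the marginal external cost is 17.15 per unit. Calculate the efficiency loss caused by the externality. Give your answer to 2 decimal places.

Market equilibrium (private): 56.88 + 1.50Q = 159.36 - 3.07Q → Q_m = 22.4245.
Social marginal cost = private MC + MEC = 74.03 + 1.50Q.
Set SMC = demand: 74.03 + 1.50Q = 159.36 - 3.07Q → Q* = 18.6718.
The loss is the area between SMC and demand from Q* to Q_m; with linear curves that's a triangle of height MEC(Q_m).
DWL = ½ × 3.7527 × 17.1500 = 32.1794.

DWL = 32.18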